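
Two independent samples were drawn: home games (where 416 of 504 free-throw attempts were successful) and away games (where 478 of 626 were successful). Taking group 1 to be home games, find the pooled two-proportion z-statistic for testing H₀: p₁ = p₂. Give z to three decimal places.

Sample proportions: p̂₁ = 416/504 = 0.82540 and p̂₂ = 478/626 = 0.76358.
Pooling: p̂ = 894/1130 = 0.79115.
Pooled SE = √[0.1652314·0.00358157] ≈ 0.024327.
z = (p̂₁ − p̂₂)/SE = (0.82540 − 0.76358)/0.024327 = 0.06182/0.024327 = 2.541.

z = 2.541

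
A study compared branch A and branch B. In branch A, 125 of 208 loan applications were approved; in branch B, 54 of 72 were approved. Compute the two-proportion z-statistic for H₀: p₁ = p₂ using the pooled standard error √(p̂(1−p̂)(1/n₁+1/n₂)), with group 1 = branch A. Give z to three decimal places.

z = -2.270

Sample proportions: p̂₁ = 125/208 = 0.60096 and p̂₂ = 54/72 = 0.75000.
Pooled p̂ = (125+54)/(208+72) = 179/280 = 0.63929.
SE = √[p̂(1−p̂)(1/n₁+1/n₂)] = √[0.63929·0.36071·(1/208+1/72)] ≈ 0.065661.
z = (p̂₁ − p̂₂)/SE = (0.60096 − 0.75000)/0.065661 = -0.14904/0.065661 = -2.270.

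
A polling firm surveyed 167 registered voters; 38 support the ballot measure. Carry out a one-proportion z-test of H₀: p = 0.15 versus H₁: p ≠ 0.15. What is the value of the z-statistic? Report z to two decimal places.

Sample proportion p̂ = 38/167 = 0.22754.
Under H₀, SE = √(p₀(1−p₀)/n) = √(0.15·0.85/167) = √0.000763473 = 0.027631.
z = (p̂ − p₀)/SE = (0.22754 − 0.15)/0.027631 = 2.81.

z = 2.81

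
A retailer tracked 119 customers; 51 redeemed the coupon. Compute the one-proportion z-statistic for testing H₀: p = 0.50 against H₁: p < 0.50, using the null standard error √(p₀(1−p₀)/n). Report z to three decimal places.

p̂ = 51/119 = 0.42857.
SE₀ = √(0.50·0.50/119) = 0.045835.
Test statistic: z = -0.07143/0.045835 = -1.558.

z = -1.558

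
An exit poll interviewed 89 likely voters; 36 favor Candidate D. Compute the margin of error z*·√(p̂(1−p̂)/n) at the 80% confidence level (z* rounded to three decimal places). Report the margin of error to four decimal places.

With x = 36 successes in n = 89, p̂ = 0.40449.
SE = √(p̂(1−p̂)/n) = √(0.240879/89) = 0.052024.
The 80% critical value is z* = 1.282.
Margin of error = z*·SE = 1.282 × 0.052024 = 0.0667.

ME = 0.0667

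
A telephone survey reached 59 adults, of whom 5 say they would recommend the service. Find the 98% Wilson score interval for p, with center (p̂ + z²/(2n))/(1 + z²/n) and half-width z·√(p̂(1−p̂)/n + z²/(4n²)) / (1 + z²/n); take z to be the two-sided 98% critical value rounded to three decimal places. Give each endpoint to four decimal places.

p̂ = 5/59 = 0.08475; z = 2.326, so z² = 5.410276.
1 + z²/n = 1.091700.
Center = (0.08475 + 0.045850)/1.091700 = 0.11963.
Radicand: p̂(1−p̂)/n + z²/(4n²) = 0.001314643 + 0.000388558 = 0.001703201.
Half-width = z·√(radicand)/denom = 2.326·0.041270/1.091700 = 0.08793.
CI: 0.11963 ± 0.08793 = (0.0317, 0.2076).

(0.0317, 0.2076)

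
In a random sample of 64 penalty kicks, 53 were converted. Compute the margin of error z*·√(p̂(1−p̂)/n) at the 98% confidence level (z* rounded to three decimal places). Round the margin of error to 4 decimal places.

ME = 0.1097

p̂ = 53/64 = 0.82812.
SE = √(p̂(1−p̂)/n) = √(0.142334/64) = 0.047159.
z* = 2.326 at the 98% level.
So ME = 0.1097.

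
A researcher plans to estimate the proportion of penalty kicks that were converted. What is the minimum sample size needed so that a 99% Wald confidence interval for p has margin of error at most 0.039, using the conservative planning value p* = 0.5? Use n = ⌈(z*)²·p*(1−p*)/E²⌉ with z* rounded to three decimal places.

The 99% critical value is z* = 2.576.
p*(1−p*) = 0.2500.
(z*)²·p*(1−p*)/E² = 6.635776·0.2500/0.001521 = 1090.693.
⌈1090.693⌉ = 1091.

n = 1091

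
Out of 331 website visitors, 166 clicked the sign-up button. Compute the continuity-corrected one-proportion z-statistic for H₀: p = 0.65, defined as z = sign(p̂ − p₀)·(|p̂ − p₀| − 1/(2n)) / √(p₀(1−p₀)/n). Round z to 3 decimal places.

z = -5.606

With x = 166 successes in n = 331, p̂ = 0.50151. p̂ − p₀ = -0.148489.
1/(2n) = 0.001511.
Corrected numerator: |-0.148489| − 0.001511 = 0.146978.
Null standard error: √(0.65·0.35/331) = √0.000687311 = 0.026217.
z = −0.146978/0.026217 = -5.606.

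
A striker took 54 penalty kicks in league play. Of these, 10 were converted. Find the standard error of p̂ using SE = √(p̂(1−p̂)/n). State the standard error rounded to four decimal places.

With x = 10 successes in n = 54, p̂ = 0.18519.
p̂(1−p̂) = 0.18519·0.81481 = 0.150895.
SE = √(0.150895/54) = 0.0529.

SE = 0.0529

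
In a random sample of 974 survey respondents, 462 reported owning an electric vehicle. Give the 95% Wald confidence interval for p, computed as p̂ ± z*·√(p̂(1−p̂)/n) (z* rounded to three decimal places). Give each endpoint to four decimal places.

Sample proportion p̂ = 462/974 = 0.47433.
Standard error of p̂: √(0.249341/974) = √0.000255997 = 0.016000.
The 95% critical value is z* = 1.960.
Margin of error: 1.960 × 0.016000 = 0.03136.
So the interval runs from 0.4430 to 0.5057.

(0.4430, 0.5057)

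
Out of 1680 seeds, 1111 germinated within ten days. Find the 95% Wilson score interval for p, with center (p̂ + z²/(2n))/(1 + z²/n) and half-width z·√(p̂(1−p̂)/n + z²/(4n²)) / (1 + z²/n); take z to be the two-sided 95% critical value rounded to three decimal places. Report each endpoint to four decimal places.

p̂ = 1111/1680 = 0.66131; z = 1.960, so z² = 3.841600.
1 + z²/n = 1.002287.
Adjusted center: (0.66131 + z²/(2n))/1.002287 = 0.66094.
Radicand: p̂(1−p̂)/n + z²/(4n²) = 0.000133321 + 0.000000340 = 0.000133661.
Half-width = z·√(radicand)/denom = 1.960·0.011561/1.002287 = 0.02261.
So the interval runs from 0.6383 to 0.6835.

(0.6383, 0.6835)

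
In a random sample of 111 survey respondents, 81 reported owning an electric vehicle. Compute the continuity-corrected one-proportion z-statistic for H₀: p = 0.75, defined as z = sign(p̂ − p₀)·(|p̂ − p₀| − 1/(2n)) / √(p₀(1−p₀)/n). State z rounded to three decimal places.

The sample proportion is 81/111 = 0.72973. p̂ − p₀ = -0.020270.
1/(2n) = 0.004505.
Corrected numerator: |-0.020270| − 0.004505 = 0.015765.
Null standard error: √(0.75·0.25/111) = √0.001689189 = 0.041100.
z = −0.015765/0.041100 = -0.384.

z = -0.384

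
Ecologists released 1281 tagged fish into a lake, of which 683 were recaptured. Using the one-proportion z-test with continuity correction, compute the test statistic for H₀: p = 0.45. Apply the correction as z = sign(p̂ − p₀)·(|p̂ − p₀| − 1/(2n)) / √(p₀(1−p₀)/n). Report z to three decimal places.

z = 5.956

With x = 683 successes in n = 1281, p̂ = 0.53318. p̂ − p₀ = 0.083177.
1/(2n) = 0.000390.
Corrected numerator: |0.083177| − 0.000390 = 0.082787.
SE₀ = √(0.45·0.55/1281) = 0.013900.
z = +0.082787/0.013900 = 5.956.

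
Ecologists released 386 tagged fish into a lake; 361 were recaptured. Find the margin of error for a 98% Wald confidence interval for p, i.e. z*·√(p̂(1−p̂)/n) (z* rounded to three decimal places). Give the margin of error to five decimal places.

The sample proportion is 361/386 = 0.93523.
Standard error of p̂: √(0.060572/386) = √0.000156923 = 0.012527.
z* = 2.326 at the 98% level.
So ME = 0.02914.

ME = 0.02914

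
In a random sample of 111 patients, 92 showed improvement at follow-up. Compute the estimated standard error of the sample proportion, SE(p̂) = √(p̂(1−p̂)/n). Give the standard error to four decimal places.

p̂ = 92/111 = 0.82883.
p̂(1−p̂) = 0.82883·0.17117 = 0.141871.
Dividing by n and taking the root: √0.001278117 = 0.0358.

SE = 0.0358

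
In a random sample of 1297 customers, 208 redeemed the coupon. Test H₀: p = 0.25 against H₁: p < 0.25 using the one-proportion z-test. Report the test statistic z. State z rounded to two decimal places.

Sample proportion p̂ = 208/1297 = 0.16037.
Null standard error: √(0.25·0.75/1297) = √0.000144564 = 0.012023.
z = (0.16037 − 0.25)/0.012023 = -0.08963/0.012023 = -7.45.

z = -7.45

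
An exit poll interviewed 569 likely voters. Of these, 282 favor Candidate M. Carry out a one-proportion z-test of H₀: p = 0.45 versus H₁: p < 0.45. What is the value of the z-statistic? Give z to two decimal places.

Sample proportion p̂ = 282/569 = 0.49561.
Null standard error: √(0.45·0.55/569) = √0.000434974 = 0.020856.
z = (p̂ − p₀)/SE = (0.49561 − 0.45)/0.020856 = 2.19.

z = 2.19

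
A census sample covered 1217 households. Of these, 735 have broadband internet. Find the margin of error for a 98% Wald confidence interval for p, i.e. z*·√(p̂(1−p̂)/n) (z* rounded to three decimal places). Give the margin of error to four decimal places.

ME = 0.0326

Sample proportion p̂ = 735/1217 = 0.60394.
SE = √(p̂(1−p̂)/n) = √(0.239196/1217) = 0.014019.
The 98% critical value is z* = 2.326.
ME = 2.326·0.014019 = 0.0326.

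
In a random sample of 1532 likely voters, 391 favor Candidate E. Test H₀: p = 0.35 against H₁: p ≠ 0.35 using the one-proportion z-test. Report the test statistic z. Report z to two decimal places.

p̂ = 391/1532 = 0.25522.
Null standard error: √(0.35·0.65/1532) = √0.000148499 = 0.012186.
Test statistic: z = -0.09478/0.012186 = -7.78.

z = -7.78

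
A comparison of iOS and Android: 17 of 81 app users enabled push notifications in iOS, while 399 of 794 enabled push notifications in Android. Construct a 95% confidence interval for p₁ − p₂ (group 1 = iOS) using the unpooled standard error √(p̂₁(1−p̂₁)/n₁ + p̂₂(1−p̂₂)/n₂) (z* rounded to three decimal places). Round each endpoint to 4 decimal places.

p̂₁ = 0.20988, p̂₂ = 0.50252, so the observed difference is -0.29264.
SE = √(0.002047264 + 0.000314853) = √0.002362117 = 0.048602.
z* = 1.960 at the 95% level. Margin of error = 0.09526.
CI: -0.29264 ± 0.09526 = (-0.3879, -0.1974).

(-0.3879, -0.1974)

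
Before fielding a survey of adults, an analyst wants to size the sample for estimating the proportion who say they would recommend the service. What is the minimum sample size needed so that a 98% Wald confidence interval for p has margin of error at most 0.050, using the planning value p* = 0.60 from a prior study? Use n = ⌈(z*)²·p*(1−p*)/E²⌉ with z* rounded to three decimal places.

z* = 2.326 at the 98% level.
p*(1−p*) = 0.2400.
Required n before rounding: 5.410276 × 0.2400 / 0.050² = 519.386.
Rounding up, n = 520.

n = 520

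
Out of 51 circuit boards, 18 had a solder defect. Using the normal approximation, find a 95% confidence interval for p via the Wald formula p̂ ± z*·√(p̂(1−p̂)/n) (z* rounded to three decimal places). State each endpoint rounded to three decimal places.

Sample proportion p̂ = 18/51 = 0.35294.
SE(p̂) = √(0.35294·0.64706/51) = 0.066917.
z* = 1.960 at the 95% level.
Margin = 1.960·0.066917 = 0.13116.
Interval: 0.35294 ± 0.13116 → (0.222, 0.484).

(0.222, 0.484)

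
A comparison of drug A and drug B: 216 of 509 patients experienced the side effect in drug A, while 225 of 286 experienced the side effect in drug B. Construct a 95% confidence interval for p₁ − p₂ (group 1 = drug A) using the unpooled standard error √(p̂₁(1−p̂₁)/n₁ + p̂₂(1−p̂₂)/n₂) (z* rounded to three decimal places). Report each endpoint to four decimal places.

p̂₁ = 0.42436, p̂₂ = 0.78671, so the observed difference is -0.36235.
Unpooled SE = √(p̂₁(1−p̂₁)/n₁ + p̂₂(1−p̂₂)/n₂) = √(0.000479919 + 0.000586698) = 0.032659.
The 95% critical value is z* = 1.960. Margin = 1.960·0.032659 = 0.06401.
Interval: -0.36235 ± 0.06401 → (-0.4264, -0.2983).

(-0.4264, -0.2983)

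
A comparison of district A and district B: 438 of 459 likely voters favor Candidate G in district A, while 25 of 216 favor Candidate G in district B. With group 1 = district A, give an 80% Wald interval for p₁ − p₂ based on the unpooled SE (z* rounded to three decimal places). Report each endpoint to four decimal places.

p̂₁ = 438/459 = 0.95425, p̂₂ = 25/216 = 0.11574; p̂₁ − p̂₂ = 0.83851.
SE = √(0.000095116 + 0.000473819) = √0.000568935 = 0.023852.
For 80% confidence, z* = 1.282. Margin = 1.282·0.023852 = 0.03058.
Interval: 0.83851 ± 0.03058 → (0.8079, 0.8691).

(0.8079, 0.8691)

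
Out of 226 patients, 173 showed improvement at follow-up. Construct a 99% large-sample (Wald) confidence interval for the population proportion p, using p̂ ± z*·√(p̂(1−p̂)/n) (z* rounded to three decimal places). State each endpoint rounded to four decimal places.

(0.6929, 0.8381)

Sample proportion p̂ = 173/226 = 0.76549.
Standard error of p̂: √(0.179517/226) = √0.000794322 = 0.028184.
z* = 2.576 at the 99% level.
Margin = 2.576·0.028184 = 0.07260.
Interval: 0.76549 ± 0.07260 → (0.6929, 0.8381).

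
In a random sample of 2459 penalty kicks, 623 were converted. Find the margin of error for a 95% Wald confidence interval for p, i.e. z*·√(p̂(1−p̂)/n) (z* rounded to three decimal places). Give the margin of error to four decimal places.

The sample proportion is 623/2459 = 0.25336.
SE(p̂) = √(0.25336·0.74664/2459) = 0.008771.
For 95% confidence, z* = 1.960.
ME = 1.960·0.008771 = 0.0172.

ME = 0.0172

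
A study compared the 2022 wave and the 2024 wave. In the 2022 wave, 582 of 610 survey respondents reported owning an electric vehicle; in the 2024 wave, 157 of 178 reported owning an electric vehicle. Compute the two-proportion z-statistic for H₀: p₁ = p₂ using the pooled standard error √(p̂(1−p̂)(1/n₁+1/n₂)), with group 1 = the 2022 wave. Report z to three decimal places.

z = 3.504

p̂₁ = 582/610 = 0.95410, p̂₂ = 157/178 = 0.88202.
Pooling: p̂ = 739/788 = 0.93782.
Pooled SE = √[0.0583160·0.00725732] ≈ 0.020572.
z = 0.07208/0.020572 = 3.504.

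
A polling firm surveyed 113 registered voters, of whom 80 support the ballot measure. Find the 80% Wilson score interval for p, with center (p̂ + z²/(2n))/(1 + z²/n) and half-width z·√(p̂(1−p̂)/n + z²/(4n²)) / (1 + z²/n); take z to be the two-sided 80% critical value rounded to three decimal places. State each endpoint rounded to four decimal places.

(0.6505, 0.7595)

Here p̂ = 80/113 = 0.70796 and z = 1.282 (z² = 1.643524).
Denominator 1 + z²/n = 1 + 1.643524/113 = 1.014544.
Adjusted center: (0.70796 + z²/(2n))/1.014544 = 0.70498.
Radicand: p̂(1−p̂)/n + z²/(4n²) = 0.001829652 + 0.000032178 = 0.001861830.
Half-width = 1.282·√0.001861830/1.014544 = 0.05452.
Interval: 0.70498 ± 0.05452 → (0.6505, 0.7595).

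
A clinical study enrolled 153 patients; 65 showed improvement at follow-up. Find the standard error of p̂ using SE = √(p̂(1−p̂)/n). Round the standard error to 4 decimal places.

SE = 0.0400

Sample proportion p̂ = 65/153 = 0.42484.
p̂(1−p̂) = 0.244351.
SE = √(0.244351/153) = √0.001597065 = 0.0400.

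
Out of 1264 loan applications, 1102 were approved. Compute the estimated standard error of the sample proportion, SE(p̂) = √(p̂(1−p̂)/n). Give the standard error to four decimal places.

SE = 0.0094

p̂ = 1102/1264 = 0.87184.
p̂(1−p̂) = 0.111735.
Dividing by n and taking the root: √0.000088398 = 0.0094.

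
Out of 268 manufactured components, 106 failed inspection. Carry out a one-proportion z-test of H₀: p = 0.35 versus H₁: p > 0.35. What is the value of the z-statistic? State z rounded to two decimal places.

z = 1.56

p̂ = 106/268 = 0.39552.
Under H₀, SE = √(p₀(1−p₀)/n) = √(0.35·0.65/268) = √0.000848881 = 0.029136.
Test statistic: z = 0.04552/0.029136 = 1.56.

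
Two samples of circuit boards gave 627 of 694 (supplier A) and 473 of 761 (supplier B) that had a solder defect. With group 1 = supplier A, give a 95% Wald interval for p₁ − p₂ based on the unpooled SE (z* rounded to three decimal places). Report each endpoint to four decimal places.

(0.2410, 0.3228)

p̂₁ = 627/694 = 0.90346, p̂₂ = 473/761 = 0.62155; p̂₁ − p̂₂ = 0.28191.
Unpooled SE = √(p̂₁(1−p̂₁)/n₁ + p̂₂(1−p̂₂)/n₂) = √(0.000125679 + 0.000309100) = 0.020851.
The 95% critical value is z* = 1.960. Margin = 1.960·0.020851 = 0.04087.
So the interval runs from 0.2410 to 0.3228.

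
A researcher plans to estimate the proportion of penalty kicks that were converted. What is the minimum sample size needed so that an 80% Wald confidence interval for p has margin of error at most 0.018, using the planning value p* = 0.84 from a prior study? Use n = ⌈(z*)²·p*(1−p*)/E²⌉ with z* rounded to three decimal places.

n = 682

z* = 1.282 at the 80% level.
p*(1−p*) = 0.1344.
Required n before rounding: 1.643524 × 0.1344 / 0.018² = 681.758.
⌈681.758⌉ = 682.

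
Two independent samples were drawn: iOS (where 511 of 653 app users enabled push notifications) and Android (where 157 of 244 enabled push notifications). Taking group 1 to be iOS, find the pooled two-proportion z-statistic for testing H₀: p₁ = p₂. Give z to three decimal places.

z = 4.252

p̂₁ = 511/653 = 0.78254, p̂₂ = 157/244 = 0.64344.
Pooled p̂ = (511+157)/(653+244) = 668/897 = 0.74470.
SE = √[p̂(1−p̂)(1/n₁+1/n₂)] = √[0.74470·0.25530·(1/653+1/244)] ≈ 0.032716.
z = (p̂₁ − p̂₂)/SE = (0.78254 − 0.64344)/0.032716 = 0.13910/0.032716 = 4.252.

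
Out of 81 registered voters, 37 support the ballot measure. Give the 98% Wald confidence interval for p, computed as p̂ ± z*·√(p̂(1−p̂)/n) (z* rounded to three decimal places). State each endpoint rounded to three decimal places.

With x = 37 successes in n = 81, p̂ = 0.45679.
Standard error of p̂: √(0.248133/81) = √0.003063369 = 0.055348.
z* = 2.326 at the 98% level.
Margin of error: 2.326 × 0.055348 = 0.12874.
So the interval runs from 0.328 to 0.586.

(0.328, 0.586)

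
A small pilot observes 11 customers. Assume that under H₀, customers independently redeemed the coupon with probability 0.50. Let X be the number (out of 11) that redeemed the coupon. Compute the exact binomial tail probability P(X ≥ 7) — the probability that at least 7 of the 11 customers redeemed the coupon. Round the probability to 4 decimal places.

X ~ Binomial(n=11, p=0.50).
P(X ≥ 7) = Σ_{j=7}^{11} C(11,j)·0.50^j·0.50^{11−j}.
= 0.161133 + 0.080566 + 0.026855 + 0.005371 + 0.000488 = 0.2744.

P = 0.2744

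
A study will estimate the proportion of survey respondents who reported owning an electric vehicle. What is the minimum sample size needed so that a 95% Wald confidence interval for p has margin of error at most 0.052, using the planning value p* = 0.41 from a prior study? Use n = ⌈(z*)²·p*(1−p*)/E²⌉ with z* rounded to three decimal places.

n = 344

The 95% critical value is z* = 1.960.
p*(1−p*) = 0.41·0.59 = 0.2419.
(z*)²·p*(1−p*)/E² = 3.841600·0.2419/0.002704 = 343.670.
⌈343.670⌉ = 344.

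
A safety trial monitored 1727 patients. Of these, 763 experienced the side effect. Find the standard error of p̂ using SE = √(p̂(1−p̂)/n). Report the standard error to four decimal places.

Sample proportion p̂ = 763/1727 = 0.44181.
p̂(1−p̂) = 0.246614.
Dividing by n and taking the root: √0.000142799 = 0.0119.

SE = 0.0119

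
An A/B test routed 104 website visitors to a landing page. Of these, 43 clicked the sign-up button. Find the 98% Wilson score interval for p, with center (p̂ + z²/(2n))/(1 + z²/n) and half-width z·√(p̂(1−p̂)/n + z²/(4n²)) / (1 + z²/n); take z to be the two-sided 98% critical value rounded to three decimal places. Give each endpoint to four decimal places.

(0.3081, 0.5273)

p̂ = 43/104 = 0.41346; z = 2.326, so z² = 5.410276.
Denominator 1 + z²/n = 1 + 5.410276/104 = 1.052022.
Adjusted center: (0.41346 + z²/(2n))/1.052022 = 0.41774.
Radicand: p̂(1−p̂)/n + z²/(4n²) = 0.002331837 + 0.000125053 = 0.002456890.
Half-width = z·√(radicand)/denom = 2.326·0.049567/1.052022 = 0.10959.
So the interval runs from 0.3081 to 0.5273.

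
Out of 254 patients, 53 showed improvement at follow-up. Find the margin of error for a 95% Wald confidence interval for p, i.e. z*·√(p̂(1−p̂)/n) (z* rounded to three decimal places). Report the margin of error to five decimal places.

Sample proportion p̂ = 53/254 = 0.20866.
SE = √(p̂(1−p̂)/n) = √(0.165122/254) = 0.025497.
The 95% critical value is z* = 1.960.
ME = 1.960·0.025497 = 0.04997.

ME = 0.04997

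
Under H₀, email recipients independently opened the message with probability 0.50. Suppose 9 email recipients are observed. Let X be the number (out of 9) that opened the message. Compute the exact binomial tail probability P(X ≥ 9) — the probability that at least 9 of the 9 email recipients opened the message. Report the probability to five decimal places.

P = 0.00195

X is binomial with n = 9 and p = 0.50.
P(X ≥ 9) = C(9,9)·0.50^9·0.50^0.
= 0.001953 = 0.00195.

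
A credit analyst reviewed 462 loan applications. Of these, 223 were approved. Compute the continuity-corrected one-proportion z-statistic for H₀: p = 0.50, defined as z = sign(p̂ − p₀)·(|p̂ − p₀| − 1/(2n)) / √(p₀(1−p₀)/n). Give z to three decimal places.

The sample proportion is 223/462 = 0.48268. p̂ − p₀ = -0.017316.
Continuity correction 1/(2n) = 1/924 = 0.001082.
Corrected numerator: |-0.017316| − 0.001082 = 0.016234.
Null standard error: √(0.50·0.50/462) = √0.000541126 = 0.023262.
z = −0.016234/0.023262 = -0.698.

z = -0.698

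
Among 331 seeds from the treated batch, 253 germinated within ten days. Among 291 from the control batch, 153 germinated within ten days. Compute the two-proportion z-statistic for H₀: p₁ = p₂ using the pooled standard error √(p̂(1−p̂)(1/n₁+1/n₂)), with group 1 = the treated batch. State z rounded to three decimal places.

p̂₁ = 253/331 = 0.76435, p̂₂ = 153/291 = 0.52577.
Pooled p̂ = (253+153)/(331+291) = 406/622 = 0.65273.
SE = √[p̂(1−p̂)(1/n₁+1/n₂)] = √[0.65273·0.34727·(1/331+1/291)] ≈ 0.038259.
z = (p̂₁ − p̂₂)/SE = (0.76435 − 0.52577)/0.038259 = 0.23858/0.038259 = 6.236.

z = 6.236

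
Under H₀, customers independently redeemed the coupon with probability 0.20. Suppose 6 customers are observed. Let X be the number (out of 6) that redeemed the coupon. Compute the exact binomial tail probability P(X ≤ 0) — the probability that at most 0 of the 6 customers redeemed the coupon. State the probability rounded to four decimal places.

X is binomial with n = 6 and p = 0.20.
P(X ≤ 0) = C(6,0)·0.20^0·0.80^6.
= 0.262144 = 0.2621.

P = 0.2621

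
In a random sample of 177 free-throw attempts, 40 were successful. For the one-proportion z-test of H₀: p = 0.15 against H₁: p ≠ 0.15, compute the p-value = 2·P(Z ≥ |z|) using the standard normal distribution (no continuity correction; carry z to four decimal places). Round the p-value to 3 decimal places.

p-value = 0.005

With x = 40 successes in n = 177, p̂ = 0.22599.
Under H₀, SE = √(p₀(1−p₀)/n) = √(0.15·0.85/177) = √0.000720339 = 0.026839.
z = (p̂ − p₀)/SE = (40/177 − 0.15)/0.026839 ≈ 2.8313.
From the standard normal, 2·P(Z ≥ |z|) = 0.005.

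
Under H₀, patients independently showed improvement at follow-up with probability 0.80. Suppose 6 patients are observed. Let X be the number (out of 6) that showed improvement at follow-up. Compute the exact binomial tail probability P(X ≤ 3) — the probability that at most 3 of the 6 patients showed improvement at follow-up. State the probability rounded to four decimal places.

X is binomial with n = 6 and p = 0.80.
P(X ≤ 3) = C(6,0)·0.80^0·0.20^6 + C(6,1)·0.80^1·0.20^5 + C(6,2)·0.80^2·0.20^4 + C(6,3)·0.80^3·0.20^3.
= 0.000064 + 0.001536 + 0.015360 + 0.081920 = 0.0989.

P = 0.0989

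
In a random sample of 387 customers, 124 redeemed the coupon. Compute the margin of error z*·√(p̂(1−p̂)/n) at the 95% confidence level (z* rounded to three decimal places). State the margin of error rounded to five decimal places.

ME = 0.04649

p̂ = 124/387 = 0.32041.
SE(p̂) = √(0.32041·0.67959/387) = 0.023720.
z* = 1.960 at the 95% level.
Margin of error = z*·SE = 1.960 × 0.023720 = 0.04649.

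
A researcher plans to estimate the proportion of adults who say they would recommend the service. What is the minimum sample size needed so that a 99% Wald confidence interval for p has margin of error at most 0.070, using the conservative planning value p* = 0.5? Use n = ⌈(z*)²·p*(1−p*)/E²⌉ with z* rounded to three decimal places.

n = 339

For 99% confidence, z* = 2.576.
p*(1−p*) = 0.50·0.50 = 0.2500.
(z*)²·p*(1−p*)/E² = 6.635776·0.2500/0.004900 = 338.560.
⌈338.560⌉ = 339.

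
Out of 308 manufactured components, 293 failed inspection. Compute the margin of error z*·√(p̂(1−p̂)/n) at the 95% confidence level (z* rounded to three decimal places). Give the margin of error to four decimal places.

ME = 0.0240

The sample proportion is 293/308 = 0.95130.
SE(p̂) = √(0.95130·0.04870/308) = 0.012265.
z* = 1.960 at the 95% level.
Margin of error = z*·SE = 1.960 × 0.012265 = 0.0240.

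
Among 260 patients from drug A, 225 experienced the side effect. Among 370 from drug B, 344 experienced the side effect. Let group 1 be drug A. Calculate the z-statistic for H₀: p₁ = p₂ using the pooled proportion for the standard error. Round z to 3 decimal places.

z = -2.689

p̂₁ = 225/260 = 0.86538, p̂₂ = 344/370 = 0.92973.
Pooling: p̂ = 569/630 = 0.90317.
Pooled SE = √[0.0874502·0.00654886] ≈ 0.023931.
z = (p̂₁ − p̂₂)/SE = (0.86538 − 0.92973)/0.023931 = -0.06435/0.023931 = -2.689.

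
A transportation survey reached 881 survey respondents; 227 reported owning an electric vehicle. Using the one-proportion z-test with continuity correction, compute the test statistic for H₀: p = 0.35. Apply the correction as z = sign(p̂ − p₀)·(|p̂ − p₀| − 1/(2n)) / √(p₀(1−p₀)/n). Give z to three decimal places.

z = -5.711

With x = 227 successes in n = 881, p̂ = 0.25766. p̂ − p₀ = -0.092338.
Continuity correction 1/(2n) = 1/1762 = 0.000568.
Corrected numerator: |-0.092338| − 0.000568 = 0.091770.
SE₀ = √(0.35·0.65/881) = 0.016070.
z = −0.091770/0.016070 = -5.711.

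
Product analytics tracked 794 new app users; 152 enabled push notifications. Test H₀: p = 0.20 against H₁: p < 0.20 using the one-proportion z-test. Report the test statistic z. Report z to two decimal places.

p̂ = 152/794 = 0.19144.
Under H₀, SE = √(p₀(1−p₀)/n) = √(0.20·0.80/794) = √0.000201511 = 0.014195.
Test statistic: z = -0.00856/0.014195 = -0.60.

z = -0.60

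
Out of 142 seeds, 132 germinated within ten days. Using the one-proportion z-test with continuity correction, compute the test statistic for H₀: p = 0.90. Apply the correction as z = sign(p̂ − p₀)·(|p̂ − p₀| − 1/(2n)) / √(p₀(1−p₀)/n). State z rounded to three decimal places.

The sample proportion is 132/142 = 0.92958. p̂ − p₀ = 0.029577.
1/(2n) = 0.003521.
Corrected numerator: |0.029577| − 0.003521 = 0.026056.
Null standard error: √(0.90·0.10/142) = √0.000633803 = 0.025175.
z = (+)0.026056/0.025175 = 1.035.

z = 1.035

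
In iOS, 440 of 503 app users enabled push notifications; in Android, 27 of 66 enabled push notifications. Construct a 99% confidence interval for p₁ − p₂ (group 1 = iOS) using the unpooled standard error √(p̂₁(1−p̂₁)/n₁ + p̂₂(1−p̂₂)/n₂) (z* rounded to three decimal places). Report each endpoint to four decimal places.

p̂₁ = 440/503 = 0.87475, p̂₂ = 27/66 = 0.40909; p̂₁ − p̂₂ = 0.46566.
SE = √(0.000217816 + 0.003662660) = √0.003880476 = 0.062293.
For 99% confidence, z* = 2.576. Margin = 2.576·0.062293 = 0.16047.
Interval: 0.46566 ± 0.16047 → (0.3052, 0.6261).

(0.3052, 0.6261)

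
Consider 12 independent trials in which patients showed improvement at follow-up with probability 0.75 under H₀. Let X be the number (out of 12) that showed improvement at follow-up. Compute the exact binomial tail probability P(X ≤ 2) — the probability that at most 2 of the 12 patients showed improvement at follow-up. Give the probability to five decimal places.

X is binomial with n = 12 and p = 0.75.
P(X ≤ 2) = C(12,0)·0.75^0·0.25^12 + C(12,1)·0.75^1·0.25^11 + C(12,2)·0.75^2·0.25^10.
= 0.000000 + 0.000002 + 0.000035 = 0.00004.

P = 0.00004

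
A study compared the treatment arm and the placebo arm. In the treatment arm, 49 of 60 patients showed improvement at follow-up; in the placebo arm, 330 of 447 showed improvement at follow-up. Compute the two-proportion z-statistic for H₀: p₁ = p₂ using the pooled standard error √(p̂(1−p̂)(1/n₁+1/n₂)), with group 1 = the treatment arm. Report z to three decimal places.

z = 1.313

p̂₁ = 49/60 = 0.81667, p̂₂ = 330/447 = 0.73826.
Pooling: p̂ = 379/507 = 0.74753.
Pooled SE = √[0.1887267·0.01890380] ≈ 0.059730.
z = (p̂₁ − p̂₂)/SE = (0.81667 − 0.73826)/0.059730 = 0.07841/0.059730 = 1.313.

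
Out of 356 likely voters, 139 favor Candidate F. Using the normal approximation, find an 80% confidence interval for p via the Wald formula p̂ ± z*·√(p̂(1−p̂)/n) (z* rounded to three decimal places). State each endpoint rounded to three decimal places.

The sample proportion is 139/356 = 0.39045.
SE(p̂) = √(0.39045·0.60955/356) = 0.025856.
For 80% confidence, z* = 1.282.
Margin = 1.282·0.025856 = 0.03315.
CI: 0.39045 ± 0.03315 = (0.357, 0.424).

(0.357, 0.424)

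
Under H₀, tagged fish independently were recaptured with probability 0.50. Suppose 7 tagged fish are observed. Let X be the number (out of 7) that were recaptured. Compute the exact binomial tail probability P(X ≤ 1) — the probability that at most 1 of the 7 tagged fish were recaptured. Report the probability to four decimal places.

X ~ Binomial(n=7, p=0.50).
P(X ≤ 1) = C(7,0)·0.50^0·0.50^7 + C(7,1)·0.50^1·0.50^6.
= 0.007812 + 0.054688 = 0.0625.

P = 0.0625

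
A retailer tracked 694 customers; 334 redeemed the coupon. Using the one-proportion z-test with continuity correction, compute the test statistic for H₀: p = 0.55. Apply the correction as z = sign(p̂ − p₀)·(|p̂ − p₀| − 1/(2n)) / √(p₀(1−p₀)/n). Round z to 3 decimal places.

z = -3.601

Sample proportion p̂ = 334/694 = 0.48127. p̂ − p₀ = -0.068732.
1/(2n) = 0.000720.
Corrected numerator: |-0.068732| − 0.000720 = 0.068012.
SE₀ = √(0.55·0.45/694) = 0.018885.
z = −0.068012/0.018885 = -3.601.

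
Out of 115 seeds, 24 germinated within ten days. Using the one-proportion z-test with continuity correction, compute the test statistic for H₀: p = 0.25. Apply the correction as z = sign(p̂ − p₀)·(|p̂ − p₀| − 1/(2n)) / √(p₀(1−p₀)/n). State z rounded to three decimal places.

Sample proportion p̂ = 24/115 = 0.20870. p̂ − p₀ = -0.041304.
1/(2n) = 0.004348.
Corrected numerator: |-0.041304| − 0.004348 = 0.036956.
SE₀ = √(0.25·0.75/115) = 0.040379.
z = −0.036956/0.040379 = -0.915.

z = -0.915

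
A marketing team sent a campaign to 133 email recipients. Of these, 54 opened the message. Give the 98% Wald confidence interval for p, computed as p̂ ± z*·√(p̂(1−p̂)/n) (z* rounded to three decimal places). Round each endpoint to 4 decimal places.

Sample proportion p̂ = 54/133 = 0.40602.
SE(p̂) = √(0.40602·0.59398/133) = 0.042583.
z* = 2.326 at the 98% level.
Margin = 2.326·0.042583 = 0.09905.
So the interval runs from 0.3070 to 0.5051.

(0.3070, 0.5051)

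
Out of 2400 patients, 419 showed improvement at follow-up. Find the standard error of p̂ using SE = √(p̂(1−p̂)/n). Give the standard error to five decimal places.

With x = 419 successes in n = 2400, p̂ = 0.17458.
p̂(1−p̂) = 0.17458·0.82542 = 0.144102.
SE = √(0.144102/2400) = √0.000060043 = 0.00775.

SE = 0.00775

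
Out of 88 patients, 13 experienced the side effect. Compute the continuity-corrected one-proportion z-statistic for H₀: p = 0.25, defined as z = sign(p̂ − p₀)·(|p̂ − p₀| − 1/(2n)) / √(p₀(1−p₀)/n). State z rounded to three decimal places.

z = -2.093

p̂ = 13/88 = 0.14773. p̂ − p₀ = -0.102273.
Continuity correction 1/(2n) = 1/176 = 0.005682.
Corrected numerator: |-0.102273| − 0.005682 = 0.096591.
SE₀ = √(0.25·0.75/88) = 0.046159.
z = −0.096591/0.046159 = -2.093.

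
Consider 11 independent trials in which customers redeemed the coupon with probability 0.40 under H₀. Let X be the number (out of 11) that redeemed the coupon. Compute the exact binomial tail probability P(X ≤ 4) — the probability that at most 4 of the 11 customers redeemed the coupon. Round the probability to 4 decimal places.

P = 0.5328

X ~ Binomial(n=11, p=0.40).
P(X ≤ 4) = Σ_{j=0}^{4} C(11,j)·0.40^j·0.60^{11−j}.
= 0.003628 + 0.026605 + 0.088684 + 0.177367 + 0.236490 = 0.5328.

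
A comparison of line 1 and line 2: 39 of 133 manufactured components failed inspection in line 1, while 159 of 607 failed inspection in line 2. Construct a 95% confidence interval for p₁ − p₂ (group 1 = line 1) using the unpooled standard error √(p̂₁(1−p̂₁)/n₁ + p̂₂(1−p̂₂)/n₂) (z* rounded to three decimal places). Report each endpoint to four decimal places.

(-0.0536, 0.1162)

p̂₁ = 0.29323, p̂₂ = 0.26194, so the observed difference is 0.03129.
Unpooled SE = √(p̂₁(1−p̂₁)/n₁ + p̂₂(1−p̂₂)/n₂) = √(0.001558251 + 0.000318500) = 0.043321.
z* = 1.960 at the 95% level. Margin = 1.960·0.043321 = 0.08491.
CI: 0.03129 ± 0.08491 = (-0.0536, 0.1162).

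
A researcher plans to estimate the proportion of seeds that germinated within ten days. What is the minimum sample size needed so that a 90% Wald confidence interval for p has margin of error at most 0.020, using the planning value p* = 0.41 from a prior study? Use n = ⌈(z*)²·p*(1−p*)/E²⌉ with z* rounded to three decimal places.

For 90% confidence, z* = 1.645.
p*(1−p*) = 0.41·0.59 = 0.2419.
Required n before rounding: 2.706025 × 0.2419 / 0.020² = 1636.469.
Rounding up, n = 1637.

n = 1637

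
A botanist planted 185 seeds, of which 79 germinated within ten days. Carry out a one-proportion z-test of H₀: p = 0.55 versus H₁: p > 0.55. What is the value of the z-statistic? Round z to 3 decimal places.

Sample proportion p̂ = 79/185 = 0.42703.
SE₀ = √(0.55·0.45/185) = 0.036576.
Test statistic: z = -0.12297/0.036576 = -3.362.

z = -3.362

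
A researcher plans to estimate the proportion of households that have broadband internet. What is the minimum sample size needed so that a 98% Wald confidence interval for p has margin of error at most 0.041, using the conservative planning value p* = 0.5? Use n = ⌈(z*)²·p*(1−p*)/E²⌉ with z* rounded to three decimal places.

z* = 2.326 at the 98% level.
p*(1−p*) = 0.50·0.50 = 0.2500.
Required n before rounding: 5.410276 × 0.2500 / 0.041² = 804.622.
Rounding up, n = 805.

n = 805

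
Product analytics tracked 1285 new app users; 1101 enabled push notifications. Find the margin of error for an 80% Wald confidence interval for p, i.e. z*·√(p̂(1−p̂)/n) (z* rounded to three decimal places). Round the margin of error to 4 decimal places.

The sample proportion is 1101/1285 = 0.85681.
SE = √(p̂(1−p̂)/n) = √(0.122687/1285) = 0.009771.
For 80% confidence, z* = 1.282.
So ME = 0.0125.

ME = 0.0125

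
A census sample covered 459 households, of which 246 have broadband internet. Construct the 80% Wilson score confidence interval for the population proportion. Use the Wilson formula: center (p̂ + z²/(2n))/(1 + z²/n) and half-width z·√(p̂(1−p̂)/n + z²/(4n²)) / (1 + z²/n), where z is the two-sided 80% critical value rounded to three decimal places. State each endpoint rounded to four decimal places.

(0.5060, 0.5656)

p̂ = 246/459 = 0.53595; z = 1.282, so z² = 1.643524.
1 + z²/n = 1.003581.
Adjusted center: (0.53595 + z²/(2n))/1.003581 = 0.53582.
Radicand: p̂(1−p̂)/n + z²/(4n²) = 0.000541847 + 0.000001950 = 0.000543797.
Half-width = 1.282·√0.000543797/1.003581 = 0.02979.
Interval: 0.53582 ± 0.02979 → (0.5060, 0.5656).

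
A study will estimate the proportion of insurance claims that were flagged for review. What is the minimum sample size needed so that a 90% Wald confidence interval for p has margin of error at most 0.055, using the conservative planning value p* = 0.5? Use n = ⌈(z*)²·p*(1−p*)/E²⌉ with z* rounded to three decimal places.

n = 224

z* = 1.645 at the 90% level.
p*(1−p*) = 0.50·0.50 = 0.2500.
(z*)²·p*(1−p*)/E² = 2.706025·0.2500/0.003025 = 223.638.
Rounding up, n = 224.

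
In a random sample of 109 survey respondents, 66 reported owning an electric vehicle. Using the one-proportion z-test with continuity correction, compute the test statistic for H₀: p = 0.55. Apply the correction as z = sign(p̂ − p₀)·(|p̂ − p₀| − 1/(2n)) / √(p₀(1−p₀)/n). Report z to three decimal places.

z = 1.069

The sample proportion is 66/109 = 0.60550. p̂ − p₀ = 0.055505.
Continuity correction 1/(2n) = 1/218 = 0.004587.
Corrected numerator: |0.055505| − 0.004587 = 0.050918.
SE₀ = √(0.55·0.45/109) = 0.047651.
z = (+)0.050918/0.047651 = 1.069.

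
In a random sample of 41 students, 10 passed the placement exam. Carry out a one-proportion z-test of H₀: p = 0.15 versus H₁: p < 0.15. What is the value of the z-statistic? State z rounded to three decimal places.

With x = 10 successes in n = 41, p̂ = 0.24390.
Under H₀, SE = √(p₀(1−p₀)/n) = √(0.15·0.85/41) = √0.003109756 = 0.055765.
z = (0.24390 − 0.15)/0.055765 = 0.09390/0.055765 = 1.684.

z = 1.684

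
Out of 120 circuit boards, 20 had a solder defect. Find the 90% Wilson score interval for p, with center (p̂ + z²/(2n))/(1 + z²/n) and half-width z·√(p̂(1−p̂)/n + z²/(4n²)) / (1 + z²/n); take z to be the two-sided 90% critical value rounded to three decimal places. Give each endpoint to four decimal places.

p̂ = 20/120 = 0.16667; z = 1.645, so z² = 2.706025.
Denominator 1 + z²/n = 1 + 2.706025/120 = 1.022550.
Center = (0.16667 + 0.011275)/1.022550 = 0.17402.
Radicand: p̂(1−p̂)/n + z²/(4n²) = 0.001157407 + 0.000046980 = 0.001204387.
Half-width = 1.645·√0.001204387/1.022550 = 0.05583.
CI: 0.17402 ± 0.05583 = (0.1182, 0.2298).

(0.1182, 0.2298)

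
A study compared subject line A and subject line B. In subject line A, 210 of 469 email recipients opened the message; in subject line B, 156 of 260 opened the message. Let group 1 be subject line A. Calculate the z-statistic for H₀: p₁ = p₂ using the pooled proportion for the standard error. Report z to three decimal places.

Sample proportions: p̂₁ = 210/469 = 0.44776 and p̂₂ = 156/260 = 0.60000.
Pooling: p̂ = 366/729 = 0.50206.
SE = √[p̂(1−p̂)(1/n₁+1/n₂)] = √[0.50206·0.49794·(1/469+1/260)] ≈ 0.038660.
z = -0.15224/0.038660 = -3.938.

z = -3.938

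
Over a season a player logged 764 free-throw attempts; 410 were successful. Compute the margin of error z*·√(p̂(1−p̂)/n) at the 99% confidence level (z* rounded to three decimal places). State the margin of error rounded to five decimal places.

ME = 0.04647

With x = 410 successes in n = 764, p̂ = 0.53665.
SE = √(p̂(1−p̂)/n) = √(0.248657/764) = 0.018041.
z* = 2.576 at the 99% level.
So ME = 0.04647.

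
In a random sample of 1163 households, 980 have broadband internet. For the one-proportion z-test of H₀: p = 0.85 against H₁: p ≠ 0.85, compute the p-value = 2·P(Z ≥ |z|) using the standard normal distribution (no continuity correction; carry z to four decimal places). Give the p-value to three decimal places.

p-value = 0.483

The sample proportion is 980/1163 = 0.84265.
Null standard error: √(0.85·0.15/1163) = √0.000109630 = 0.010470.
Test statistic (full precision, shown to 4 dp): z = (980/1163 − 0.85)/SE₀ ≈ -0.7021.
From the standard normal, 2·P(Z ≥ |z|) = 0.483.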